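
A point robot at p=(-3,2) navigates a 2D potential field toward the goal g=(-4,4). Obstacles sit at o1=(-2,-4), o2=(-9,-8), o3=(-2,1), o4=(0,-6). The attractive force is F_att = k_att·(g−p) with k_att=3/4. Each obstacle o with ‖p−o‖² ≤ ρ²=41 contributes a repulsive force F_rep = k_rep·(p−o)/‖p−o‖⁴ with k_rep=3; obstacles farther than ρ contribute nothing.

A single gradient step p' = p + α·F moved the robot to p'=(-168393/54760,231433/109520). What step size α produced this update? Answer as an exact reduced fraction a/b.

α = 1/20

F_att = 3/4·(g−p) = 3/4·(-1,2) = (-0.7500,1.5000)
o1: d²=37 ≤ ρ²=41; F_rep = 3·(-1,6)/37² = (-0.0022,0.0131)
o2: d²=136 > ρ²=41 → inactive
o3: d²=2 ≤ ρ²=41; F_rep = 3·(-1,1)/2² = (-0.7500,0.7500)
o4: d²=73 > ρ²=41 → inactive
F = F_att + ΣF_rep = (-1.5022,2.2631)
Δp = p'−p = (-0.0751,0.1132); α = Δx/Fx = (-4113/54760) / (-4113/2738) = 1/20
check: Δy/Fy = (12393/109520) / (12393/5476) = 1/20 ✓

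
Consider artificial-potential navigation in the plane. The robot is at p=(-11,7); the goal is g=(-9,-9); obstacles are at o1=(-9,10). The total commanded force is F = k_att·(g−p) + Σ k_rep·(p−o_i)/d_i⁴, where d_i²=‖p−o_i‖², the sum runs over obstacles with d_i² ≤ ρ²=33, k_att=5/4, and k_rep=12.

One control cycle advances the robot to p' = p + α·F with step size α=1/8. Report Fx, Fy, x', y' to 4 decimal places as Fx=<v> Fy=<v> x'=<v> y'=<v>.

F_att = 5/4·(g−p) = 5/4·(2,-16) = (2.5000,-20.0000)
o1: d²=13 ≤ ρ²=33; F_rep = 12·(-2,-3)/13² = (-0.1420,-0.2130)
F = F_att + ΣF_rep = (2.3580,-20.2130)
p' = p + 1/8·F = (-10.7053,4.4734)

Fx=2.3580 Fy=-20.2130 x'=-10.7053 y'=4.4734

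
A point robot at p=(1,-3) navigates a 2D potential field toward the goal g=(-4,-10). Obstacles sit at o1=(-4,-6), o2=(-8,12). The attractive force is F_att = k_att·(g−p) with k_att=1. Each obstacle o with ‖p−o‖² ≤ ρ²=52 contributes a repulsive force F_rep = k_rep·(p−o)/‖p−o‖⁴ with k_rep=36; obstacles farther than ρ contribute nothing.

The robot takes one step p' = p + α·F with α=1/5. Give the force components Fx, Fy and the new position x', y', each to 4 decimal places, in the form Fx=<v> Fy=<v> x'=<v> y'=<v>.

Fx=-4.8443 Fy=-6.9066 x'=0.0311 y'=-4.3813

F_att = 1·(g−p) = 1·(-5,-7) = (-5.0000,-7.0000)
o1: d²=34 ≤ ρ²=52; F_rep = 36·(5,3)/34² = (0.1557,0.0934)
o2: d²=306 > ρ²=52 → inactive
F = F_att + ΣF_rep = (-4.8443,-6.9066)
p' = p + 1/5·F = (0.0311,-4.3813)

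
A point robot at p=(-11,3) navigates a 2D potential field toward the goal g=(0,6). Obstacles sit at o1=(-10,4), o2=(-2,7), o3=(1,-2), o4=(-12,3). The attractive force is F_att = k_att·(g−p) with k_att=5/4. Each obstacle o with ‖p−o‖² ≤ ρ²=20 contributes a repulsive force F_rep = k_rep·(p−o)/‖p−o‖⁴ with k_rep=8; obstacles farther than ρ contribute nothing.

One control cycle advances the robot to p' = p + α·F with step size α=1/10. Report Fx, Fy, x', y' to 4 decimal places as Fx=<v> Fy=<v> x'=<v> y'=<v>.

Fx=19.7500 Fy=1.7500 x'=-9.0250 y'=3.1750

F_att = 5/4·(g−p) = 5/4·(11,3) = (13.7500,3.7500)
o1: d²=2 ≤ ρ²=20; F_rep = 8·(-1,-1)/2² = (-2.0000,-2.0000)
o2: d²=97 > ρ²=20 → inactive
o3: d²=169 > ρ²=20 → inactive
o4: d²=1 ≤ ρ²=20; F_rep = 8·(1,0)/1² = (8.0000,0.0000)
F = F_att + ΣF_rep = (19.7500,1.7500)
p' = p + 1/10·F = (-9.0250,3.1750)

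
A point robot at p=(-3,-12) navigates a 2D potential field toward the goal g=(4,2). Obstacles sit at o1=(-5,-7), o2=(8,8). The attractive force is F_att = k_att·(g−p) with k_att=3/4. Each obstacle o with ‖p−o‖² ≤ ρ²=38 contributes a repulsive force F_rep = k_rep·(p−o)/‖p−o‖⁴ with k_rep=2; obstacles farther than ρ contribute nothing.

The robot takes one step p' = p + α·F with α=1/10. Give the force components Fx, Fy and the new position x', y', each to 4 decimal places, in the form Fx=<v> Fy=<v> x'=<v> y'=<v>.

Fx=5.2548 Fy=10.4881 x'=-2.4745 y'=-10.9512

F_att = 3/4·(g−p) = 3/4·(7,14) = (5.2500,10.5000)
o1: d²=29 ≤ ρ²=38; F_rep = 2·(2,-5)/29² = (0.0048,-0.0119)
o2: d²=521 > ρ²=38 → inactive
F = F_att + ΣF_rep = (5.2548,10.4881)
p' = p + 1/10·F = (-2.4745,-10.9512)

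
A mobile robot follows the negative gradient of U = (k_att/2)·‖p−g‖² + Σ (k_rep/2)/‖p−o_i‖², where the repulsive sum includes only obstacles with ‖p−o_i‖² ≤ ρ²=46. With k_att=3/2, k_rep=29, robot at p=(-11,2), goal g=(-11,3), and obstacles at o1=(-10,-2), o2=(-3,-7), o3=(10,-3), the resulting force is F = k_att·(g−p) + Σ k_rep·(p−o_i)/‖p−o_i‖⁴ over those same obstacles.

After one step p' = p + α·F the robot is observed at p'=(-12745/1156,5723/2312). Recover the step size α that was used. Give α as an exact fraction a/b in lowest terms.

F_att = 3/2·(g−p) = 3/2·(0,1) = (0.0000,1.5000)
o1: d²=17 ≤ ρ²=46; F_rep = 29·(-1,4)/17² = (-0.1003,0.4014)
o2: d²=145 > ρ²=46 → inactive
o3: d²=466 > ρ²=46 → inactive
F = F_att + ΣF_rep = (-0.1003,1.9014)
Δp = p'−p = (-0.0251,0.4753); α = Δx/Fx = (-29/1156) / (-29/289) = 1/4
check: Δy/Fy = (1099/2312) / (1099/578) = 1/4 ✓

α = 1/4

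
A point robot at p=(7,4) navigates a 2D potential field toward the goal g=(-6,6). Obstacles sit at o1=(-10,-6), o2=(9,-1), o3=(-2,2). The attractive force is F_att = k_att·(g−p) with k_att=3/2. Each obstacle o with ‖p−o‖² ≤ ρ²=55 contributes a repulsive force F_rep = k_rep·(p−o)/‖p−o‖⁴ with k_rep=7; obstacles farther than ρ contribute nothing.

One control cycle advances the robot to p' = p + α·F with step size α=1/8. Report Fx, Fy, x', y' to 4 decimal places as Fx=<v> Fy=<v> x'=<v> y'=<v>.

F_att = 3/2·(g−p) = 3/2·(-13,2) = (-19.5000,3.0000)
o1: d²=389 > ρ²=55 → inactive
o2: d²=29 ≤ ρ²=55; F_rep = 7·(-2,5)/29² = (-0.0166,0.0416)
o3: d²=85 > ρ²=55 → inactive
F = F_att + ΣF_rep = (-19.5166,3.0416)
p' = p + 1/8·F = (4.5604,4.3802)

Fx=-19.5166 Fy=3.0416 x'=4.5604 y'=4.3802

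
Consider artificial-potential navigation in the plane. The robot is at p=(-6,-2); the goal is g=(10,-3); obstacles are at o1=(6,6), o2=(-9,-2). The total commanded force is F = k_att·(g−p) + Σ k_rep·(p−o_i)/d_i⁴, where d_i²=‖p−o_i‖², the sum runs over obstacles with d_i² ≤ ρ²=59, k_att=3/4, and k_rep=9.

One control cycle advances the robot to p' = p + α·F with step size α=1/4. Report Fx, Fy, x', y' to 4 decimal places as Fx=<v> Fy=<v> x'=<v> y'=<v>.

Fx=12.3333 Fy=-0.7500 x'=-2.9167 y'=-2.1875

F_att = 3/4·(g−p) = 3/4·(16,-1) = (12.0000,-0.7500)
o1: d²=208 > ρ²=59 → inactive
o2: d²=9 ≤ ρ²=59; F_rep = 9·(3,0)/9² = (0.3333,0.0000)
F = F_att + ΣF_rep = (12.3333,-0.7500)
p' = p + 1/4·F = (-2.9167,-2.1875)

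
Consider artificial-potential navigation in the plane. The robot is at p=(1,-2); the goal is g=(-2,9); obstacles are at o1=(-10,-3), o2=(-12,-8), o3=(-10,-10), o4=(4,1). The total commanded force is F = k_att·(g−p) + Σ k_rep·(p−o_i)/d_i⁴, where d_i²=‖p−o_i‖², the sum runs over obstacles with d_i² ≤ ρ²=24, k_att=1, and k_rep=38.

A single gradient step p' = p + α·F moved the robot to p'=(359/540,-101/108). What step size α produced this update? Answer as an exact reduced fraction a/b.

α = 1/10

F_att = 1·(g−p) = 1·(-3,11) = (-3.0000,11.0000)
o1: d²=122 > ρ²=24 → inactive
o2: d²=205 > ρ²=24 → inactive
o3: d²=185 > ρ²=24 → inactive
o4: d²=18 ≤ ρ²=24; F_rep = 38·(-3,-3)/18² = (-0.3519,-0.3519)
F = F_att + ΣF_rep = (-3.3519,10.6481)
Δp = p'−p = (-0.3352,1.0648); α = Δx/Fx = (-181/540) / (-181/54) = 1/10
check: Δy/Fy = (115/108) / (575/54) = 1/10 ✓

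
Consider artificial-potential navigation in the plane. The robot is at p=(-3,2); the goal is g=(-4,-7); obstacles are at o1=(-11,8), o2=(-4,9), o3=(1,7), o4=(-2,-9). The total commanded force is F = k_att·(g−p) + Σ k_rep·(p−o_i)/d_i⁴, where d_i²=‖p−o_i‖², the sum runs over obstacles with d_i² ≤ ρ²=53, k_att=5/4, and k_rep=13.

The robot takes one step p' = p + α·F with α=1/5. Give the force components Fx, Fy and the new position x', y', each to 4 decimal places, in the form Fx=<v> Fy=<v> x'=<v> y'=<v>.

F_att = 5/4·(g−p) = 5/4·(-1,-9) = (-1.2500,-11.2500)
o1: d²=100 > ρ²=53 → inactive
o2: d²=50 ≤ ρ²=53; F_rep = 13·(1,-7)/50² = (0.0052,-0.0364)
o3: d²=41 ≤ ρ²=53; F_rep = 13·(-4,-5)/41² = (-0.0309,-0.0387)
o4: d²=122 > ρ²=53 → inactive
F = F_att + ΣF_rep = (-1.2757,-11.3251)
p' = p + 1/5·F = (-3.2551,-0.2650)

Fx=-1.2757 Fy=-11.3251 x'=-3.2551 y'=-0.2650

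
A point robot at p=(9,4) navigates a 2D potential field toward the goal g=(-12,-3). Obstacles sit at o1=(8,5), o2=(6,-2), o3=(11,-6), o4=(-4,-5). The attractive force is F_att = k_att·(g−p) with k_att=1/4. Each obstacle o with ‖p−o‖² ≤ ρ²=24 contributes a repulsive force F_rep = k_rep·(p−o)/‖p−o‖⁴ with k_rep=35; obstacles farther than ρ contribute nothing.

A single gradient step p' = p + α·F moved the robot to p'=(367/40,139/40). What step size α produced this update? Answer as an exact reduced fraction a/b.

F_att = 1/4·(g−p) = 1/4·(-21,-7) = (-5.2500,-1.7500)
o1: d²=2 ≤ ρ²=24; F_rep = 35·(1,-1)/2² = (8.7500,-8.7500)
o2: d²=45 > ρ²=24 → inactive
o3: d²=104 > ρ²=24 → inactive
o4: d²=250 > ρ²=24 → inactive
F = F_att + ΣF_rep = (3.5000,-10.5000)
Δp = p'−p = (0.1750,-0.5250); α = Δx/Fx = (7/40) / (7/2) = 1/20
check: Δy/Fy = (-21/40) / (-21/2) = 1/20 ✓

α = 1/20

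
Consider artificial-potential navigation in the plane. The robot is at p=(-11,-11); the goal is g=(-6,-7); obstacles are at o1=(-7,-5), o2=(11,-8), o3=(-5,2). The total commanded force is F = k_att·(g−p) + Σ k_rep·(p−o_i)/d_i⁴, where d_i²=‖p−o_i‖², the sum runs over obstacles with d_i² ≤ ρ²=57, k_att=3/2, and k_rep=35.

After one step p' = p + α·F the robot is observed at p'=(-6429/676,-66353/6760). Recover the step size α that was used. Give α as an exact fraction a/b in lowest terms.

F_att = 3/2·(g−p) = 3/2·(5,4) = (7.5000,6.0000)
o1: d²=52 ≤ ρ²=57; F_rep = 35·(-4,-6)/52² = (-0.0518,-0.0777)
o2: d²=493 > ρ²=57 → inactive
o3: d²=205 > ρ²=57 → inactive
F = F_att + ΣF_rep = (7.4482,5.9223)
Δp = p'−p = (1.4896,1.1845); α = Δx/Fx = (1007/676) / (5035/676) = 1/5
check: Δy/Fy = (8007/6760) / (8007/1352) = 1/5 ✓

α = 1/5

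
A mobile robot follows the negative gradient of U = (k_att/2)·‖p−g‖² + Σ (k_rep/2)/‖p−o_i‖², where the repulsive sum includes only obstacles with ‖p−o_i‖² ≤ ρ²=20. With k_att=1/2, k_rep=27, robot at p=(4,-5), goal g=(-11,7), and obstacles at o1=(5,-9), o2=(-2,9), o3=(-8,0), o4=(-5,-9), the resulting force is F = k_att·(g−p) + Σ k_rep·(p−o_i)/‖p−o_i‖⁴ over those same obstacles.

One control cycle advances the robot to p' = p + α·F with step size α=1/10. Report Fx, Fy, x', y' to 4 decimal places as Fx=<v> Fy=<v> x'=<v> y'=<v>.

F_att = 1/2·(g−p) = 1/2·(-15,12) = (-7.5000,6.0000)
o1: d²=17 ≤ ρ²=20; F_rep = 27·(-1,4)/17² = (-0.0934,0.3737)
o2: d²=232 > ρ²=20 → inactive
o3: d²=169 > ρ²=20 → inactive
o4: d²=97 > ρ²=20 → inactive
F = F_att + ΣF_rep = (-7.5934,6.3737)
p' = p + 1/10·F = (3.2407,-4.3626)

Fx=-7.5934 Fy=6.3737 x'=3.2407 y'=-4.3626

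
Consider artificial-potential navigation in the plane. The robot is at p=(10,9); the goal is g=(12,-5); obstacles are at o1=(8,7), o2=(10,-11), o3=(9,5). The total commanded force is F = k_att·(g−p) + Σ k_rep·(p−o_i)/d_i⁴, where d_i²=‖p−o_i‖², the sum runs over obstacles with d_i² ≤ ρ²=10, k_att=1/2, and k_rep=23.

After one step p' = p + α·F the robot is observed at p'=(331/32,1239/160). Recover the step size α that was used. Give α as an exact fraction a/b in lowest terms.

α = 1/5

F_att = 1/2·(g−p) = 1/2·(2,-14) = (1.0000,-7.0000)
o1: d²=8 ≤ ρ²=10; F_rep = 23·(2,2)/8² = (0.7188,0.7188)
o2: d²=400 > ρ²=10 → inactive
o3: d²=17 > ρ²=10 → inactive
F = F_att + ΣF_rep = (1.7188,-6.2812)
Δp = p'−p = (0.3438,-1.2563); α = Δx/Fx = (11/32) / (55/32) = 1/5
check: Δy/Fy = (-201/160) / (-201/32) = 1/5 ✓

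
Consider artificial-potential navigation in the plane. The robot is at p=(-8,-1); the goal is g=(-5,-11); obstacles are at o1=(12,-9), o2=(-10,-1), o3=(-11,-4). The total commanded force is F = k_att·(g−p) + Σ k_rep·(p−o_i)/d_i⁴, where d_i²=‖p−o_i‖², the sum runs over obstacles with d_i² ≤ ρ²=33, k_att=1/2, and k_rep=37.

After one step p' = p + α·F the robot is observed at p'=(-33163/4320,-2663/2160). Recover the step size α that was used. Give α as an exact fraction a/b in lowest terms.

F_att = 1/2·(g−p) = 1/2·(3,-10) = (1.5000,-5.0000)
o1: d²=464 > ρ²=33 → inactive
o2: d²=4 ≤ ρ²=33; F_rep = 37·(2,0)/4² = (4.6250,0.0000)
o3: d²=18 ≤ ρ²=33; F_rep = 37·(3,3)/18² = (0.3426,0.3426)
F = F_att + ΣF_rep = (6.4676,-4.6574)
Δp = p'−p = (0.3234,-0.2329); α = Δx/Fx = (1397/4320) / (1397/216) = 1/20
check: Δy/Fy = (-503/2160) / (-503/108) = 1/20 ✓

α = 1/20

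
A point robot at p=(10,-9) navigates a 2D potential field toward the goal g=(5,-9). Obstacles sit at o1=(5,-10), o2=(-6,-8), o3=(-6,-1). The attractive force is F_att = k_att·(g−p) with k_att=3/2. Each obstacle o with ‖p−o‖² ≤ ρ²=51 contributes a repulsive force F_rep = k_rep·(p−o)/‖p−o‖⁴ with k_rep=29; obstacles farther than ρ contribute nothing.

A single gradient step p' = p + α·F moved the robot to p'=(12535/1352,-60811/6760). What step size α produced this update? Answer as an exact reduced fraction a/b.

F_att = 3/2·(g−p) = 3/2·(-5,0) = (-7.5000,0.0000)
o1: d²=26 ≤ ρ²=51; F_rep = 29·(5,1)/26² = (0.2145,0.0429)
o2: d²=257 > ρ²=51 → inactive
o3: d²=320 > ρ²=51 → inactive
F = F_att + ΣF_rep = (-7.2855,0.0429)
Δp = p'−p = (-0.7286,0.0043); α = Δx/Fx = (-985/1352) / (-4925/676) = 1/10
check: Δy/Fy = (29/6760) / (29/676) = 1/10 ✓

α = 1/10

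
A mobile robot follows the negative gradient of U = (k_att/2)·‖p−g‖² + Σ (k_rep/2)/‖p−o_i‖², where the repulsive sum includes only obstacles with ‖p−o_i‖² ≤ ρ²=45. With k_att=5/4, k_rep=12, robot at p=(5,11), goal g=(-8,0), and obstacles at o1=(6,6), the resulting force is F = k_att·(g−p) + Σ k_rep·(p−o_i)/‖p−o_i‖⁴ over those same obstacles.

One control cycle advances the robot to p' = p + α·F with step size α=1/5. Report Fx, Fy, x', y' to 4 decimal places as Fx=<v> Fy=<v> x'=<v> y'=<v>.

F_att = 5/4·(g−p) = 5/4·(-13,-11) = (-16.2500,-13.7500)
o1: d²=26 ≤ ρ²=45; F_rep = 12·(-1,5)/26² = (-0.0178,0.0888)
F = F_att + ΣF_rep = (-16.2678,-13.6612)
p' = p + 1/5·F = (1.7464,8.2678)

Fx=-16.2678 Fy=-13.6612 x'=1.7464 y'=8.2678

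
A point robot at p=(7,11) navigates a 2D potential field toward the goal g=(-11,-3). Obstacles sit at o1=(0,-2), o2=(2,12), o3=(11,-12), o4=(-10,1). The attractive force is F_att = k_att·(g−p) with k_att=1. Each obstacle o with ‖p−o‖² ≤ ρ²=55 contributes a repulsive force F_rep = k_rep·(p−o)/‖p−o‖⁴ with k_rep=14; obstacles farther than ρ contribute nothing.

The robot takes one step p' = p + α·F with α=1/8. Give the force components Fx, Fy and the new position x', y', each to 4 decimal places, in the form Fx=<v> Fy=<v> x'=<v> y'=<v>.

Fx=-17.8964 Fy=-14.0207 x'=4.7629 y'=9.2474

F_att = 1·(g−p) = 1·(-18,-14) = (-18.0000,-14.0000)
o1: d²=218 > ρ²=55 → inactive
o2: d²=26 ≤ ρ²=55; F_rep = 14·(5,-1)/26² = (0.1036,-0.0207)
o3: d²=545 > ρ²=55 → inactive
o4: d²=389 > ρ²=55 → inactive
F = F_att + ΣF_rep = (-17.8964,-14.0207)
p' = p + 1/8·F = (4.7629,9.2474)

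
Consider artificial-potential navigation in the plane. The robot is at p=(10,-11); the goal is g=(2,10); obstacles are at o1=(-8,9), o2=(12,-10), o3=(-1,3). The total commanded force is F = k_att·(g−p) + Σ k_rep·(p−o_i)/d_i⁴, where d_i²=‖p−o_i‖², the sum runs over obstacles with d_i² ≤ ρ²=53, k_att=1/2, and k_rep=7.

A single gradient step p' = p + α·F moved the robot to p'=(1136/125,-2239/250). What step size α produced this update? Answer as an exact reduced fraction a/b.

α = 1/5

F_att = 1/2·(g−p) = 1/2·(-8,21) = (-4.0000,10.5000)
o1: d²=724 > ρ²=53 → inactive
o2: d²=5 ≤ ρ²=53; F_rep = 7·(-2,-1)/5² = (-0.5600,-0.2800)
o3: d²=317 > ρ²=53 → inactive
F = F_att + ΣF_rep = (-4.5600,10.2200)
Δp = p'−p = (-0.9120,2.0440); α = Δx/Fx = (-114/125) / (-114/25) = 1/5
check: Δy/Fy = (511/250) / (511/50) = 1/5 ✓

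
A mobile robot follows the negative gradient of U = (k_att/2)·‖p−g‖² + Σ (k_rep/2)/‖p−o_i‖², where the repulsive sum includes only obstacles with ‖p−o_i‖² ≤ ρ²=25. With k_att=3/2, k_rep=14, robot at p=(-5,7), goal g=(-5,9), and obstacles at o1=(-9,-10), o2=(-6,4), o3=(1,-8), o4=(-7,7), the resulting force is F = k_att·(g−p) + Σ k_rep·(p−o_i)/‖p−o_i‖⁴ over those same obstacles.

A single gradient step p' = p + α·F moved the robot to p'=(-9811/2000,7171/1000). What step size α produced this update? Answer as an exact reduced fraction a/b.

α = 1/20

F_att = 3/2·(g−p) = 3/2·(0,2) = (0.0000,3.0000)
o1: d²=305 > ρ²=25 → inactive
o2: d²=10 ≤ ρ²=25; F_rep = 14·(1,3)/10² = (0.1400,0.4200)
o3: d²=261 > ρ²=25 → inactive
o4: d²=4 ≤ ρ²=25; F_rep = 14·(2,0)/4² = (1.7500,0.0000)
F = F_att + ΣF_rep = (1.8900,3.4200)
Δp = p'−p = (0.0945,0.1710); α = Δx/Fx = (189/2000) / (189/100) = 1/20
check: Δy/Fy = (171/1000) / (171/50) = 1/20 ✓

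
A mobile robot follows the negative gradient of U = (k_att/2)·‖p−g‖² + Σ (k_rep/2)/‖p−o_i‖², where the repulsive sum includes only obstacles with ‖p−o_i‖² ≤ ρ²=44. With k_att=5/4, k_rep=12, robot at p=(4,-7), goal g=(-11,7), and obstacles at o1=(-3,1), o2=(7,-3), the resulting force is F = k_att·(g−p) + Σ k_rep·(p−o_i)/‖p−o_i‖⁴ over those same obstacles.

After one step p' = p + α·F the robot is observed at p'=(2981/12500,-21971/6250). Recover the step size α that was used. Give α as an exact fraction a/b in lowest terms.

F_att = 5/4·(g−p) = 5/4·(-15,14) = (-18.7500,17.5000)
o1: d²=113 > ρ²=44 → inactive
o2: d²=25 ≤ ρ²=44; F_rep = 12·(-3,-4)/25² = (-0.0576,-0.0768)
F = F_att + ΣF_rep = (-18.8076,17.4232)
Δp = p'−p = (-3.7615,3.4846); α = Δx/Fx = (-47019/12500) / (-47019/2500) = 1/5
check: Δy/Fy = (21779/6250) / (21779/1250) = 1/5 ✓

α = 1/5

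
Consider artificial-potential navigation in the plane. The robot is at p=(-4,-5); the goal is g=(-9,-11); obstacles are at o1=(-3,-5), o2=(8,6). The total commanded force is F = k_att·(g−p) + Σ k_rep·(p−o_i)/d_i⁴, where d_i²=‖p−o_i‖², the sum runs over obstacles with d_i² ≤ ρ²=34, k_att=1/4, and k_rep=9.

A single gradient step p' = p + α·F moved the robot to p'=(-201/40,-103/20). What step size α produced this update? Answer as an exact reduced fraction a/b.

α = 1/10

F_att = 1/4·(g−p) = 1/4·(-5,-6) = (-1.2500,-1.5000)
o1: d²=1 ≤ ρ²=34; F_rep = 9·(-1,0)/1² = (-9.0000,0.0000)
o2: d²=265 > ρ²=34 → inactive
F = F_att + ΣF_rep = (-10.2500,-1.5000)
Δp = p'−p = (-1.0250,-0.1500); α = Δx/Fx = (-41/40) / (-41/4) = 1/10
check: Δy/Fy = (-3/20) / (-3/2) = 1/10 ✓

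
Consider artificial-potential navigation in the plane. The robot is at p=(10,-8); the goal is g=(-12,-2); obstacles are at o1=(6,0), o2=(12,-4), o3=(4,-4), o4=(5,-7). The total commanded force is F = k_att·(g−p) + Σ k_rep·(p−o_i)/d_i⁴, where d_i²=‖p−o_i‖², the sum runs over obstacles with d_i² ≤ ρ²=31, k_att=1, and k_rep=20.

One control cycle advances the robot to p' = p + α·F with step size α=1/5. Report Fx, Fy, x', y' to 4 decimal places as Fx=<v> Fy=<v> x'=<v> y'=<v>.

F_att = 1·(g−p) = 1·(-22,6) = (-22.0000,6.0000)
o1: d²=80 > ρ²=31 → inactive
o2: d²=20 ≤ ρ²=31; F_rep = 20·(-2,-4)/20² = (-0.1000,-0.2000)
o3: d²=52 > ρ²=31 → inactive
o4: d²=26 ≤ ρ²=31; F_rep = 20·(5,-1)/26² = (0.1479,-0.0296)
F = F_att + ΣF_rep = (-21.9521,5.7704)
p' = p + 1/5·F = (5.6096,-6.8459)

Fx=-21.9521 Fy=5.7704 x'=5.6096 y'=-6.8459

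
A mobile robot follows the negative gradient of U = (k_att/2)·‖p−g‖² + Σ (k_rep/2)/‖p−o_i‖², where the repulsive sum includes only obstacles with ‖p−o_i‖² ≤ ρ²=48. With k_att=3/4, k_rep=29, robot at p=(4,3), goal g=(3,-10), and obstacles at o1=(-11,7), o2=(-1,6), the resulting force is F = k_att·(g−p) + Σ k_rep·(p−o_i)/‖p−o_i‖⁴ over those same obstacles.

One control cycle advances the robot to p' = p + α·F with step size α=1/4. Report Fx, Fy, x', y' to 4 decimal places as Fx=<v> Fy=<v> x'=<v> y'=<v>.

F_att = 3/4·(g−p) = 3/4·(-1,-13) = (-0.7500,-9.7500)
o1: d²=241 > ρ²=48 → inactive
o2: d²=34 ≤ ρ²=48; F_rep = 29·(5,-3)/34² = (0.1254,-0.0753)
F = F_att + ΣF_rep = (-0.6246,-9.8253)
p' = p + 1/4·F = (3.8439,0.5437)

Fx=-0.6246 Fy=-9.8253 x'=3.8439 y'=0.5437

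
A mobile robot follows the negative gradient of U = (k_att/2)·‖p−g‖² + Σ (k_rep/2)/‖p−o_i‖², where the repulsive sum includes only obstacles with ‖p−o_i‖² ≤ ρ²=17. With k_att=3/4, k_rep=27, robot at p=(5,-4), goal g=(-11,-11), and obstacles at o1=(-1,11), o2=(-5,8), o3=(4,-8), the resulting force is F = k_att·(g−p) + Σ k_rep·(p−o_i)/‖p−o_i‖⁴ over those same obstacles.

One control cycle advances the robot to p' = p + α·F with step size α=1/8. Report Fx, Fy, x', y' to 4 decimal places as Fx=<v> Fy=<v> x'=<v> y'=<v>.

F_att = 3/4·(g−p) = 3/4·(-16,-7) = (-12.0000,-5.2500)
o1: d²=261 > ρ²=17 → inactive
o2: d²=244 > ρ²=17 → inactive
o3: d²=17 ≤ ρ²=17; F_rep = 27·(1,4)/17² = (0.0934,0.3737)
F = F_att + ΣF_rep = (-11.9066,-4.8763)
p' = p + 1/8·F = (3.5117,-4.6095)

Fx=-11.9066 Fy=-4.8763 x'=3.5117 y'=-4.6095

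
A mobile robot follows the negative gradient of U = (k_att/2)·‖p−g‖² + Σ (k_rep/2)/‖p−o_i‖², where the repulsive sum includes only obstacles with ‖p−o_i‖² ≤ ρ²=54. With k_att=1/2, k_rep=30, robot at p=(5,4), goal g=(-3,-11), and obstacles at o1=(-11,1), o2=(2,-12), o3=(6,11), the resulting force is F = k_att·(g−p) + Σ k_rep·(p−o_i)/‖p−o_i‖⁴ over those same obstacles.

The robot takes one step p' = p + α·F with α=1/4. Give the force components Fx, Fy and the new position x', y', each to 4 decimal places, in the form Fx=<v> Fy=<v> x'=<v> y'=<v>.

Fx=-4.0120 Fy=-7.5840 x'=3.9970 y'=2.1040

F_att = 1/2·(g−p) = 1/2·(-8,-15) = (-4.0000,-7.5000)
o1: d²=265 > ρ²=54 → inactive
o2: d²=265 > ρ²=54 → inactive
o3: d²=50 ≤ ρ²=54; F_rep = 30·(-1,-7)/50² = (-0.0120,-0.0840)
F = F_att + ΣF_rep = (-4.0120,-7.5840)
p' = p + 1/4·F = (3.9970,2.1040)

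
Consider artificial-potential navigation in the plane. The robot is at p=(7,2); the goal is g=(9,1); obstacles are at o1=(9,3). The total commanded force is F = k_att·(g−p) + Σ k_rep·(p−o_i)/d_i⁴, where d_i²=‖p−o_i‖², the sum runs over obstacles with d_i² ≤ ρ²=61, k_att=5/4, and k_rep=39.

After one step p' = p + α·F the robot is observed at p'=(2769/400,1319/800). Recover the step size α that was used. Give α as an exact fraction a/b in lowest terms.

F_att = 5/4·(g−p) = 5/4·(2,-1) = (2.5000,-1.2500)
o1: d²=5 ≤ ρ²=61; F_rep = 39·(-2,-1)/5² = (-3.1200,-1.5600)
F = F_att + ΣF_rep = (-0.6200,-2.8100)
Δp = p'−p = (-0.0775,-0.3513); α = Δx/Fx = (-31/400) / (-31/50) = 1/8
check: Δy/Fy = (-281/800) / (-281/100) = 1/8 ✓

α = 1/8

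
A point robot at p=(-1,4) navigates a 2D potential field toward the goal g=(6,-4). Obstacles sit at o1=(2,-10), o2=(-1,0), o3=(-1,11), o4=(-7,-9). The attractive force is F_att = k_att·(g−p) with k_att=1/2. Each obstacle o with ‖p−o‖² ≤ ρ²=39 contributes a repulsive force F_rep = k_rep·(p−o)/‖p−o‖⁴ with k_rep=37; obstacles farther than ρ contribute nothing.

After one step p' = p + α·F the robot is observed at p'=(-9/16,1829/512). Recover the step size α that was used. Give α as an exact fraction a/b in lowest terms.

α = 1/8

F_att = 1/2·(g−p) = 1/2·(7,-8) = (3.5000,-4.0000)
o1: d²=205 > ρ²=39 → inactive
o2: d²=16 ≤ ρ²=39; F_rep = 37·(0,4)/16² = (0.0000,0.5781)
o3: d²=49 > ρ²=39 → inactive
o4: d²=205 > ρ²=39 → inactive
F = F_att + ΣF_rep = (3.5000,-3.4219)
Δp = p'−p = (0.4375,-0.4277); α = Δx/Fx = (7/16) / (7/2) = 1/8
check: Δy/Fy = (-219/512) / (-219/64) = 1/8 ✓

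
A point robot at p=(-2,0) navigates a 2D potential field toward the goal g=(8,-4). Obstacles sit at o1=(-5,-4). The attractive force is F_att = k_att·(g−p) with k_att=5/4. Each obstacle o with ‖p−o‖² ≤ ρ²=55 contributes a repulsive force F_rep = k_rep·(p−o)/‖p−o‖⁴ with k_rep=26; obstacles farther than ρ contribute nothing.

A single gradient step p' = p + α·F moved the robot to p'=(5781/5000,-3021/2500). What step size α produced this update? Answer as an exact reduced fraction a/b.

α = 1/4

F_att = 5/4·(g−p) = 5/4·(10,-4) = (12.5000,-5.0000)
o1: d²=25 ≤ ρ²=55; F_rep = 26·(3,4)/25² = (0.1248,0.1664)
F = F_att + ΣF_rep = (12.6248,-4.8336)
Δp = p'−p = (3.1562,-1.2084); α = Δx/Fx = (15781/5000) / (15781/1250) = 1/4
check: Δy/Fy = (-3021/2500) / (-3021/625) = 1/4 ✓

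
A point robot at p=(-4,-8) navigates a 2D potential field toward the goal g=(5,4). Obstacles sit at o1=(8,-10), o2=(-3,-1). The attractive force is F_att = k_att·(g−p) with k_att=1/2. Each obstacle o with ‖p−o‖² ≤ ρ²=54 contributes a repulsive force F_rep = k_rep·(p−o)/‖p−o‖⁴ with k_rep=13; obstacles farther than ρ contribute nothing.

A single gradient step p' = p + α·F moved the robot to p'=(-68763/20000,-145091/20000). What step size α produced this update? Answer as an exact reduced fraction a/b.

F_att = 1/2·(g−p) = 1/2·(9,12) = (4.5000,6.0000)
o1: d²=148 > ρ²=54 → inactive
o2: d²=50 ≤ ρ²=54; F_rep = 13·(-1,-7)/50² = (-0.0052,-0.0364)
F = F_att + ΣF_rep = (4.4948,5.9636)
Δp = p'−p = (0.5618,0.7454); α = Δx/Fx = (11237/20000) / (11237/2500) = 1/8
check: Δy/Fy = (14909/20000) / (14909/2500) = 1/8 ✓

α = 1/8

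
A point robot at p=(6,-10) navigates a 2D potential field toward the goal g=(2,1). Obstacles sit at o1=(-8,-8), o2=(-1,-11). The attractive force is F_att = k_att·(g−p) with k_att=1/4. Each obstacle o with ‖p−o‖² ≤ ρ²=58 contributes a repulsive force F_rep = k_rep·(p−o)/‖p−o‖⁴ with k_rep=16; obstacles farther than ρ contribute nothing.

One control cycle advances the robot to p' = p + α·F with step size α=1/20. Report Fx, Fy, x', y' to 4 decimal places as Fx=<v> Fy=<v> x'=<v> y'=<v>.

Fx=-0.9552 Fy=2.7564 x'=5.9522 y'=-9.8622

F_att = 1/4·(g−p) = 1/4·(-4,11) = (-1.0000,2.7500)
o1: d²=200 > ρ²=58 → inactive
o2: d²=50 ≤ ρ²=58; F_rep = 16·(7,1)/50² = (0.0448,0.0064)
F = F_att + ΣF_rep = (-0.9552,2.7564)
p' = p + 1/20·F = (5.9522,-9.8622)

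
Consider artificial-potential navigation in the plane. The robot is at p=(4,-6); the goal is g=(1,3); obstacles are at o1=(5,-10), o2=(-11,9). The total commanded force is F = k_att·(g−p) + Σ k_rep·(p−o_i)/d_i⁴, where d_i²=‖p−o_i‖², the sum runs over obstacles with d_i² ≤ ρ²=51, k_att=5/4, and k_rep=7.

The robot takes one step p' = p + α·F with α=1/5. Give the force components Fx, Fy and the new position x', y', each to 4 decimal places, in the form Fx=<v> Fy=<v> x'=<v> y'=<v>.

Fx=-3.7742 Fy=11.3469 x'=3.2452 y'=-3.7306

F_att = 5/4·(g−p) = 5/4·(-3,9) = (-3.7500,11.2500)
o1: d²=17 ≤ ρ²=51; F_rep = 7·(-1,4)/17² = (-0.0242,0.0969)
o2: d²=450 > ρ²=51 → inactive
F = F_att + ΣF_rep = (-3.7742,11.3469)
p' = p + 1/5·F = (3.2452,-3.7306)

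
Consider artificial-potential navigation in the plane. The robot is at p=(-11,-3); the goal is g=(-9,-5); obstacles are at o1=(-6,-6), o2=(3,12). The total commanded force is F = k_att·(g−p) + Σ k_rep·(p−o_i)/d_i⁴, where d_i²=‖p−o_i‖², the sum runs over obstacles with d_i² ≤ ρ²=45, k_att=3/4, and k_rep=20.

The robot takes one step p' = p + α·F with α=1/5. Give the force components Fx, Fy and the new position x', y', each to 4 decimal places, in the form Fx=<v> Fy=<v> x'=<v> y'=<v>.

F_att = 3/4·(g−p) = 3/4·(2,-2) = (1.5000,-1.5000)
o1: d²=34 ≤ ρ²=45; F_rep = 20·(-5,3)/34² = (-0.0865,0.0519)
o2: d²=421 > ρ²=45 → inactive
F = F_att + ΣF_rep = (1.4135,-1.4481)
p' = p + 1/5·F = (-10.7173,-3.2896)

Fx=1.4135 Fy=-1.4481 x'=-10.7173 y'=-3.2896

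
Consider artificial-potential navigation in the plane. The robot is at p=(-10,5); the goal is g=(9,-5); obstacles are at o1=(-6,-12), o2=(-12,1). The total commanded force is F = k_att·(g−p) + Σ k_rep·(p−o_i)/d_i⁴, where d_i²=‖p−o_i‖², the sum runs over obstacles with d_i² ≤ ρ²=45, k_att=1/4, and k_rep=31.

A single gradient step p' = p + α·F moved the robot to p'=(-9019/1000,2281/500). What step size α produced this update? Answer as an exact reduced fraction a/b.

F_att = 1/4·(g−p) = 1/4·(19,-10) = (4.7500,-2.5000)
o1: d²=305 > ρ²=45 → inactive
o2: d²=20 ≤ ρ²=45; F_rep = 31·(2,4)/20² = (0.1550,0.3100)
F = F_att + ΣF_rep = (4.9050,-2.1900)
Δp = p'−p = (0.9810,-0.4380); α = Δx/Fx = (981/1000) / (981/200) = 1/5
check: Δy/Fy = (-219/500) / (-219/100) = 1/5 ✓

α = 1/5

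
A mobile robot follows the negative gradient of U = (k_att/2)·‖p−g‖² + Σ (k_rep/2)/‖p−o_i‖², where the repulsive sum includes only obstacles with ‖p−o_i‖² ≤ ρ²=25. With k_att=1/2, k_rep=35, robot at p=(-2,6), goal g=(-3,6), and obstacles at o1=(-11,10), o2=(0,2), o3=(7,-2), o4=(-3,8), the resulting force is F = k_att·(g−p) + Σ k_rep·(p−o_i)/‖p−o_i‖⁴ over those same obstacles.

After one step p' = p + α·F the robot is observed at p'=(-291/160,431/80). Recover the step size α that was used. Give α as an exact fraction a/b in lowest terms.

α = 1/4

F_att = 1/2·(g−p) = 1/2·(-1,0) = (-0.5000,0.0000)
o1: d²=97 > ρ²=25 → inactive
o2: d²=20 ≤ ρ²=25; F_rep = 35·(-2,4)/20² = (-0.1750,0.3500)
o3: d²=145 > ρ²=25 → inactive
o4: d²=5 ≤ ρ²=25; F_rep = 35·(1,-2)/5² = (1.4000,-2.8000)
F = F_att + ΣF_rep = (0.7250,-2.4500)
Δp = p'−p = (0.1812,-0.6125); α = Δx/Fx = (29/160) / (29/40) = 1/4
check: Δy/Fy = (-49/80) / (-49/20) = 1/4 ✓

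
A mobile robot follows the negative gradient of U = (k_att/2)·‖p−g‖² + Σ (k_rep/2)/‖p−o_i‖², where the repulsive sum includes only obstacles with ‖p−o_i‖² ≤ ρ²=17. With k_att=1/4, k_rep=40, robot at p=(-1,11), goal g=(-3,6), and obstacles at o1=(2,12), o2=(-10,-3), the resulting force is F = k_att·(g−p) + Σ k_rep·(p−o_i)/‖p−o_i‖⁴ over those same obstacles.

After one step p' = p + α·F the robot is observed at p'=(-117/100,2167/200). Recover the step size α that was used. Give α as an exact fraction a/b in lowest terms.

α = 1/10

F_att = 1/4·(g−p) = 1/4·(-2,-5) = (-0.5000,-1.2500)
o1: d²=10 ≤ ρ²=17; F_rep = 40·(-3,-1)/10² = (-1.2000,-0.4000)
o2: d²=277 > ρ²=17 → inactive
F = F_att + ΣF_rep = (-1.7000,-1.6500)
Δp = p'−p = (-0.1700,-0.1650); α = Δx/Fx = (-17/100) / (-17/10) = 1/10
check: Δy/Fy = (-33/200) / (-33/20) = 1/10 ✓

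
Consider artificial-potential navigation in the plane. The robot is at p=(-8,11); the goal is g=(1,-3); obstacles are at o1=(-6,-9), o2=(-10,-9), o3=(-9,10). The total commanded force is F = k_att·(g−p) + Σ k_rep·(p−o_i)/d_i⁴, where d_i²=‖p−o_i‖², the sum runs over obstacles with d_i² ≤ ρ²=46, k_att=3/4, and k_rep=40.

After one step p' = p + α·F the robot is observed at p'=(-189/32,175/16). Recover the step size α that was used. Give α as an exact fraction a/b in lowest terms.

F_att = 3/4·(g−p) = 3/4·(9,-14) = (6.7500,-10.5000)
o1: d²=404 > ρ²=46 → inactive
o2: d²=404 > ρ²=46 → inactive
o3: d²=2 ≤ ρ²=46; F_rep = 40·(1,1)/2² = (10.0000,10.0000)
F = F_att + ΣF_rep = (16.7500,-0.5000)
Δp = p'−p = (2.0938,-0.0625); α = Δx/Fx = (67/32) / (67/4) = 1/8
check: Δy/Fy = (-1/16) / (-1/2) = 1/8 ✓

α = 1/8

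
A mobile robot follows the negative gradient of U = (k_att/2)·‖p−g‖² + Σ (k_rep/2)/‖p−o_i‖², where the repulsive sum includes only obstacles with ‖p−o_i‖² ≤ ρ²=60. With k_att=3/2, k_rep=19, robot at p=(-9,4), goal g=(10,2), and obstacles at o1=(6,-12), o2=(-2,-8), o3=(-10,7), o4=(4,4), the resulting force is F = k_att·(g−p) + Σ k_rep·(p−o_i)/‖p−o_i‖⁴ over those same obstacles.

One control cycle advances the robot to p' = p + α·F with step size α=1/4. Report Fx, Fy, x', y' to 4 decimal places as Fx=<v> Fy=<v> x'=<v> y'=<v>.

F_att = 3/2·(g−p) = 3/2·(19,-2) = (28.5000,-3.0000)
o1: d²=481 > ρ²=60 → inactive
o2: d²=193 > ρ²=60 → inactive
o3: d²=10 ≤ ρ²=60; F_rep = 19·(1,-3)/10² = (0.1900,-0.5700)
o4: d²=169 > ρ²=60 → inactive
F = F_att + ΣF_rep = (28.6900,-3.5700)
p' = p + 1/4·F = (-1.8275,3.1075)

Fx=28.6900 Fy=-3.5700 x'=-1.8275 y'=3.1075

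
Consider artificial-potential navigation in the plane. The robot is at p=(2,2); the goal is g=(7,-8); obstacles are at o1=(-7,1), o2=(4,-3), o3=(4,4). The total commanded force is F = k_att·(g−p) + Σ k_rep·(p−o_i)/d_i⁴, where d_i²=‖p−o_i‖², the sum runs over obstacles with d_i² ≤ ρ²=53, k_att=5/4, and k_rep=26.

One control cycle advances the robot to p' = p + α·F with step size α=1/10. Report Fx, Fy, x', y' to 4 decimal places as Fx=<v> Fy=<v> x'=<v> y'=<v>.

F_att = 5/4·(g−p) = 5/4·(5,-10) = (6.2500,-12.5000)
o1: d²=82 > ρ²=53 → inactive
o2: d²=29 ≤ ρ²=53; F_rep = 26·(-2,5)/29² = (-0.0618,0.1546)
o3: d²=8 ≤ ρ²=53; F_rep = 26·(-2,-2)/8² = (-0.8125,-0.8125)
F = F_att + ΣF_rep = (5.3757,-13.1579)
p' = p + 1/10·F = (2.5376,0.6842)

Fx=5.3757 Fy=-13.1579 x'=2.5376 y'=0.6842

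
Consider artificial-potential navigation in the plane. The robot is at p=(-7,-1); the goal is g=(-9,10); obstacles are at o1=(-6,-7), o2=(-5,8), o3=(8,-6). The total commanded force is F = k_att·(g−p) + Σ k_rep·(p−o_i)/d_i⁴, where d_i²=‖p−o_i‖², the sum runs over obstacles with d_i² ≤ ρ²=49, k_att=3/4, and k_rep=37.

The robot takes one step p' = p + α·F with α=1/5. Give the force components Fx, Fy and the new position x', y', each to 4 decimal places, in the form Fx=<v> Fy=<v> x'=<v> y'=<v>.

F_att = 3/4·(g−p) = 3/4·(-2,11) = (-1.5000,8.2500)
o1: d²=37 ≤ ρ²=49; F_rep = 37·(-1,6)/37² = (-0.0270,0.1622)
o2: d²=85 > ρ²=49 → inactive
o3: d²=250 > ρ²=49 → inactive
F = F_att + ΣF_rep = (-1.5270,8.4122)
p' = p + 1/5·F = (-7.3054,0.6824)

Fx=-1.5270 Fy=8.4122 x'=-7.3054 y'=0.6824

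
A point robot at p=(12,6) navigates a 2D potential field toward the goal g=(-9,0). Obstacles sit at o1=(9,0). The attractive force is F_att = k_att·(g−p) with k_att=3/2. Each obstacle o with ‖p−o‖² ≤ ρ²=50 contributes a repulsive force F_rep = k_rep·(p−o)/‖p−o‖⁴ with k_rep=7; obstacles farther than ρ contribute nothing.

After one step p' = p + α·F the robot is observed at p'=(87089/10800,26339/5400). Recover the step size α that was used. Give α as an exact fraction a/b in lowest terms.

α = 1/8

F_att = 3/2·(g−p) = 3/2·(-21,-6) = (-31.5000,-9.0000)
o1: d²=45 ≤ ρ²=50; F_rep = 7·(3,6)/45² = (0.0104,0.0207)
F = F_att + ΣF_rep = (-31.4896,-8.9793)
Δp = p'−p = (-3.9362,-1.1224); α = Δx/Fx = (-42511/10800) / (-42511/1350) = 1/8
check: Δy/Fy = (-6061/5400) / (-6061/675) = 1/8 ✓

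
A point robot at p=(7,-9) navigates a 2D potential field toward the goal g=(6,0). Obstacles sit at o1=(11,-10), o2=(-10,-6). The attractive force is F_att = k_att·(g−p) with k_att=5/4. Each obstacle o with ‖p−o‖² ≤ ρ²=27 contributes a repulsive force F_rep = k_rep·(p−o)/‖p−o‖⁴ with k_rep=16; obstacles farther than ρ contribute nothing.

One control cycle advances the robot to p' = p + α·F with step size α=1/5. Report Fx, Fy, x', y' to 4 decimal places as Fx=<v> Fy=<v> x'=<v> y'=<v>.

F_att = 5/4·(g−p) = 5/4·(-1,9) = (-1.2500,11.2500)
o1: d²=17 ≤ ρ²=27; F_rep = 16·(-4,1)/17² = (-0.2215,0.0554)
o2: d²=298 > ρ²=27 → inactive
F = F_att + ΣF_rep = (-1.4715,11.3054)
p' = p + 1/5·F = (6.7057,-6.7389)

Fx=-1.4715 Fy=11.3054 x'=6.7057 y'=-6.7389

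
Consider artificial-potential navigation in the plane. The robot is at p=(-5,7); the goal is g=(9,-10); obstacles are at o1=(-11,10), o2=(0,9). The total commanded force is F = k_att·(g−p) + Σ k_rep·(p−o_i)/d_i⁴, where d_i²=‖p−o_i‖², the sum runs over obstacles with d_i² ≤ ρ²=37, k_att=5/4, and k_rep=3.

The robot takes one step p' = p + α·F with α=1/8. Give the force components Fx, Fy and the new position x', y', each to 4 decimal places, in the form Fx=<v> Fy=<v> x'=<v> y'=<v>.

Fx=17.4822 Fy=-21.2571 x'=-2.8147 y'=4.3429

F_att = 5/4·(g−p) = 5/4·(14,-17) = (17.5000,-21.2500)
o1: d²=45 > ρ²=37 → inactive
o2: d²=29 ≤ ρ²=37; F_rep = 3·(-5,-2)/29² = (-0.0178,-0.0071)
F = F_att + ΣF_rep = (17.4822,-21.2571)
p' = p + 1/8·F = (-2.8147,4.3429)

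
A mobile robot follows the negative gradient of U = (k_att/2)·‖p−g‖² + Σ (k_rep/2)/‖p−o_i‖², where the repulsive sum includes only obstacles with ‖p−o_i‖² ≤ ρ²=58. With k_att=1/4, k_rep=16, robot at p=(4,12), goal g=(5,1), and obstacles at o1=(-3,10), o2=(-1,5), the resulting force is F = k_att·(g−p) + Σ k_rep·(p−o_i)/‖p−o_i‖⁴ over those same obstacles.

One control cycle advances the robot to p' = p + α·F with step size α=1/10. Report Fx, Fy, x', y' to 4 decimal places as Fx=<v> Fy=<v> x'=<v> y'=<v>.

F_att = 1/4·(g−p) = 1/4·(1,-11) = (0.2500,-2.7500)
o1: d²=53 ≤ ρ²=58; F_rep = 16·(7,2)/53² = (0.0399,0.0114)
o2: d²=74 > ρ²=58 → inactive
F = F_att + ΣF_rep = (0.2899,-2.7386)
p' = p + 1/10·F = (4.0290,11.7261)

Fx=0.2899 Fy=-2.7386 x'=4.0290 y'=11.7261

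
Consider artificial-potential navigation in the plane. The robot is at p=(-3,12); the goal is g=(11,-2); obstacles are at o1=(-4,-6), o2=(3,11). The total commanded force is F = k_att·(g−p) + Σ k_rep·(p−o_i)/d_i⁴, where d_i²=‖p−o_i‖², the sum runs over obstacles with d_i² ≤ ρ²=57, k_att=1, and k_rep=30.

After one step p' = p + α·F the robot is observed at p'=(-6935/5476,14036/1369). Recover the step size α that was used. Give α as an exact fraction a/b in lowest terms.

α = 1/8

F_att = 1·(g−p) = 1·(14,-14) = (14.0000,-14.0000)
o1: d²=325 > ρ²=57 → inactive
o2: d²=37 ≤ ρ²=57; F_rep = 30·(-6,1)/37² = (-0.1315,0.0219)
F = F_att + ΣF_rep = (13.8685,-13.9781)
Δp = p'−p = (1.7336,-1.7473); α = Δx/Fx = (9493/5476) / (18986/1369) = 1/8
check: Δy/Fy = (-2392/1369) / (-19136/1369) = 1/8 ✓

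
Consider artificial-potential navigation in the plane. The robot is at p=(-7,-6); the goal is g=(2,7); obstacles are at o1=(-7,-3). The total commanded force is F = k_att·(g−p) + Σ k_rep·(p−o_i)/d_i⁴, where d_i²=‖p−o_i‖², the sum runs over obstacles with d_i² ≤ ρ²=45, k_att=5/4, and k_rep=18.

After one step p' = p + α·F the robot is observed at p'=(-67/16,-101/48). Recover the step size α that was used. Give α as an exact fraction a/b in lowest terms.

α = 1/4

F_att = 5/4·(g−p) = 5/4·(9,13) = (11.2500,16.2500)
o1: d²=9 ≤ ρ²=45; F_rep = 18·(0,-3)/9² = (0.0000,-0.6667)
F = F_att + ΣF_rep = (11.2500,15.5833)
Δp = p'−p = (2.8125,3.8958); α = Δx/Fx = (45/16) / (45/4) = 1/4
check: Δy/Fy = (187/48) / (187/12) = 1/4 ✓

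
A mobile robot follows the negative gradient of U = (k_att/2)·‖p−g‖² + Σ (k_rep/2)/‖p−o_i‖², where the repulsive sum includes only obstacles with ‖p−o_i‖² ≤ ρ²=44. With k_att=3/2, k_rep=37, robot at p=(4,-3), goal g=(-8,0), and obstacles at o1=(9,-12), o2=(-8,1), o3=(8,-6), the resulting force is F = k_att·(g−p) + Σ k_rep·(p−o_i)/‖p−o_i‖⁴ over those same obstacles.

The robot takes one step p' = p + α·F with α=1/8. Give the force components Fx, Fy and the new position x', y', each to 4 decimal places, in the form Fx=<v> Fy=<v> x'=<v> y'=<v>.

Fx=-18.2368 Fy=4.6776 x'=1.7204 y'=-2.4153

F_att = 3/2·(g−p) = 3/2·(-12,3) = (-18.0000,4.5000)
o1: d²=106 > ρ²=44 → inactive
o2: d²=160 > ρ²=44 → inactive
o3: d²=25 ≤ ρ²=44; F_rep = 37·(-4,3)/25² = (-0.2368,0.1776)
F = F_att + ΣF_rep = (-18.2368,4.6776)
p' = p + 1/8·F = (1.7204,-2.4153)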